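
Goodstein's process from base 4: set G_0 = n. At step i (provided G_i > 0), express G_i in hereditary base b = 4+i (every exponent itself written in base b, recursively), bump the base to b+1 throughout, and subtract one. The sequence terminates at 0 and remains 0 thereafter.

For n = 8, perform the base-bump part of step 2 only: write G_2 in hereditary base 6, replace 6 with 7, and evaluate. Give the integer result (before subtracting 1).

G_0=8  [base 4] 2·4  →[4↦5]→  2·5 = 10  −1 ⇒ G_1=9
G_1=9  [base 5] 5 + 4  →[5↦6]→  6 + 4 = 10  −1 ⇒ G_2=9
G_2=9  [base 6] 6 + 3  →[6↦7]→  7 + 3 = 10  −1 ⇒ G_3=9

10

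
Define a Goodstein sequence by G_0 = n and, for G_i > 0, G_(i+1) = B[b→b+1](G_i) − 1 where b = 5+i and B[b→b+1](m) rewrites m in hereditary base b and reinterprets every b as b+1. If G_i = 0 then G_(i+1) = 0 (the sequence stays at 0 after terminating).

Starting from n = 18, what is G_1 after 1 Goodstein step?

20

step 0: 18 = 3·5 + 3; sub 6 for 5: 3·6 + 3; = 21; G_1 = 21−1 = 20
step 1: 20 = 3·6 + 2; sub 7 for 6: 3·7 + 2; = 23; G_2 = 23−1 = 22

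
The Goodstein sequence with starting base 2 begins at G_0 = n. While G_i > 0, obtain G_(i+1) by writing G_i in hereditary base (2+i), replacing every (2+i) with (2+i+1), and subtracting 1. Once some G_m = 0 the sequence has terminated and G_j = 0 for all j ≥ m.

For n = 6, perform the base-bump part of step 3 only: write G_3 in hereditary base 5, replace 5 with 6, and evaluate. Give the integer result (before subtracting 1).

G_0 = 6. HB_2(6) = 2^2 + 2. Bump = 30. G_1 = 29.
G_1 = 29. HB_3(29) = 3^3 + 2. Bump = 258. G_2 = 257.
G_2 = 257. HB_4(257) = 4^4 + 1. Bump = 3126. G_3 = 3125.

46656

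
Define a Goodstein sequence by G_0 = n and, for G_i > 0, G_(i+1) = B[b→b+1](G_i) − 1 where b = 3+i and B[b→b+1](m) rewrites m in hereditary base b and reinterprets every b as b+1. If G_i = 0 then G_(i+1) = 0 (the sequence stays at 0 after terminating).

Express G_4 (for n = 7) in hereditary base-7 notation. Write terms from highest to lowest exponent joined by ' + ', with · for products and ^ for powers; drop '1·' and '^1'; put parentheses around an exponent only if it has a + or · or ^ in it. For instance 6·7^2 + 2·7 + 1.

7 + 2

G_0=7  [base 3] 2·3 + 1  →[3↦4]→  2·4 + 1 = 9  −1 ⇒ G_1=8
G_1=8  [base 4] 2·4  →[4↦5]→  2·5 = 10  −1 ⇒ G_2=9
G_2=9  [base 5] 5 + 4  →[5↦6]→  6 + 4 = 10  −1 ⇒ G_3=9
G_3=9  [base 6] 6 + 3  →[6↦7]→  7 + 3 = 10  −1 ⇒ G_4=9
G_4=9  [base 7] 7 + 2  →[7↦8]→  8 + 2 = 10  −1 ⇒ G_5=9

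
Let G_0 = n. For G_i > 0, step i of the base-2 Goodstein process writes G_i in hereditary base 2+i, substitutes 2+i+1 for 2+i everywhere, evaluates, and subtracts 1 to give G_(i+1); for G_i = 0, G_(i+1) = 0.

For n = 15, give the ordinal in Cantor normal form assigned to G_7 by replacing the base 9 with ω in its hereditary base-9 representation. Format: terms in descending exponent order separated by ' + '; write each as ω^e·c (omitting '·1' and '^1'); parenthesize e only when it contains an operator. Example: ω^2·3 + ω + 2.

[0] 15 ≡ 2^(2 + 1) + 2^2 + 2 + 1 (base 2). Lift 3: 112. −1: 111.
[1] 111 ≡ 3^(3 + 1) + 3^3 + 3 (base 3). Lift 4: 1284. −1: 1283.
[2] 1283 ≡ 4^(4 + 1) + 4^4 + 3 (base 4). Lift 5: 18753. −1: 18752.
[3] 18752 ≡ 5^(5 + 1) + 5^5 + 2 (base 5). Lift 6: 326594. −1: 326593.
[4] 326593 ≡ 6^(6 + 1) + 6^6 + 1 (base 6). Lift 7: 6588345. −1: 6588344.
[5] 6588344 ≡ 7^(7 + 1) + 7^7 (base 7). Lift 8: 150994944. −1: 150994943.
[6] 150994943 ≡ 8^(8 + 1) + 7·8^7 + 7·8^6 + 7·8^5 + 7·8^4 + 7·8^3 + 7·8^2 + 7·8 + 7 (base 8). Lift 9: 3524450281. −1: 3524450280.
[7] 3524450280 ≡ 9^(9 + 1) + 7·9^7 + 7·9^6 + 7·9^5 + 7·9^4 + 7·9^3 + 7·9^2 + 7·9 + 6 (base 9). Lift 10: 100077777776. −1: 100077777775.

ω^(ω + 1) + ω^7·7 + ω^6·7 + ω^5·7 + ω^4·7 + ω^3·7 + ω^2·7 + ω·7 + 6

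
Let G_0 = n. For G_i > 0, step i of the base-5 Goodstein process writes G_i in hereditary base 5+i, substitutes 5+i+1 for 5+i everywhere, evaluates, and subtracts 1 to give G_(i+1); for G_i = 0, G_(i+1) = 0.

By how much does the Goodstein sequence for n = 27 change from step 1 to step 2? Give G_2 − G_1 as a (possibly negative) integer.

12

G_0=27  [base 5] 5^2 + 2  →[5↦6]→  6^2 + 2 = 38  −1 ⇒ G_1=37
G_1=37  [base 6] 6^2 + 1  →[6↦7]→  7^2 + 1 = 50  −1 ⇒ G_2=49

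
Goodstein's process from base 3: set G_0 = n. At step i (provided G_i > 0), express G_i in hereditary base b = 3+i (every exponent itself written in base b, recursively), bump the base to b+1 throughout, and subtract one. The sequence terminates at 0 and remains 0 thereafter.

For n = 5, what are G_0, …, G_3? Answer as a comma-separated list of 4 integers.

5, 5, 5, 5

step 0: 5 = 3 + 2; sub 4 for 3: 4 + 2; = 6; G_1 = 6−1 = 5
step 1: 5 = 4 + 1; sub 5 for 4: 5 + 1; = 6; G_2 = 6−1 = 5
step 2: 5 = 5; sub 6 for 5: 6; = 6; G_3 = 6−1 = 5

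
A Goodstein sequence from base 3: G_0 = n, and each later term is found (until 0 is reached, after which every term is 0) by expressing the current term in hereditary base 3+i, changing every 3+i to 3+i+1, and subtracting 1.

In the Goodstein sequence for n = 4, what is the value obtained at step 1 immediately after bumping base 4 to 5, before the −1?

(0) 4|_3 = 3 + 1 ↦ 4 + 1|_4 = 5 ⇒ 4
(1) 4|_4 = 4 ↦ 5|_5 = 5 ⇒ 4

5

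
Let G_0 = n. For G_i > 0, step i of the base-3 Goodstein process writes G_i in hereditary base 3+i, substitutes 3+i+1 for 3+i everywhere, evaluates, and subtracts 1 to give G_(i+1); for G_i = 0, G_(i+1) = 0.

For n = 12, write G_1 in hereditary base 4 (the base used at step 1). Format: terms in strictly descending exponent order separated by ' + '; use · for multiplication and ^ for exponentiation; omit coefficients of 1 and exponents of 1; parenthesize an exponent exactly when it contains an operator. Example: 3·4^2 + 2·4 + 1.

G_0 = 12. HB_3(12) = 3^2 + 3. Bump = 20. G_1 = 19.
G_1 = 19. HB_4(19) = 4^2 + 3. Bump = 28. G_2 = 27.

4^2 + 3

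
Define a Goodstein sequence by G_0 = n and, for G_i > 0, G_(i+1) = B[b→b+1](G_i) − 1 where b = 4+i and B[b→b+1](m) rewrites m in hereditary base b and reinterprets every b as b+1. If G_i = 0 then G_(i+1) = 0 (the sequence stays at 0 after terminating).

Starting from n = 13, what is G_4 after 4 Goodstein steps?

G_0=13  [base 4] 3·4 + 1  →[4↦5]→  3·5 + 1 = 16  −1 ⇒ G_1=15
G_1=15  [base 5] 3·5  →[5↦6]→  3·6 = 18  −1 ⇒ G_2=17
G_2=17  [base 6] 2·6 + 5  →[6↦7]→  2·7 + 5 = 19  −1 ⇒ G_3=18
G_3=18  [base 7] 2·7 + 4  →[7↦8]→  2·8 + 4 = 20  −1 ⇒ G_4=19
G_4=19  [base 8] 2·8 + 3  →[8↦9]→  2·9 + 3 = 21  −1 ⇒ G_5=20

19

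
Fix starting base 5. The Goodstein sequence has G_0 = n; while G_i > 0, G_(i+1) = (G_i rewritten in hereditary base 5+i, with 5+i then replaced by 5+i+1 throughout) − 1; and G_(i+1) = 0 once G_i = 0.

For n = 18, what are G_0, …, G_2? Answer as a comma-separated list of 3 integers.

18, 20, 22

G_0=18  [base 5] 3·5 + 3  →[5↦6]→  3·6 + 3 = 21  −1 ⇒ G_1=20
G_1=20  [base 6] 3·6 + 2  →[6↦7]→  3·7 + 2 = 23  −1 ⇒ G_2=22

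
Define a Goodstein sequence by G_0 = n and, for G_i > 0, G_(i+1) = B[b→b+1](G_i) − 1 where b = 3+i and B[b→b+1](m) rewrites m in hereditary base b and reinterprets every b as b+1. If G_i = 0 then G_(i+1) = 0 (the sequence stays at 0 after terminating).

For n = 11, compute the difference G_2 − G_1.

i=0: 11 = 3^2 + 2 (b=3); 3→4: 4^2 + 2 = 18; 18−1 = 17
i=1: 17 = 4^2 + 1 (b=4); 4→5: 5^2 + 1 = 26; 26−1 = 25

8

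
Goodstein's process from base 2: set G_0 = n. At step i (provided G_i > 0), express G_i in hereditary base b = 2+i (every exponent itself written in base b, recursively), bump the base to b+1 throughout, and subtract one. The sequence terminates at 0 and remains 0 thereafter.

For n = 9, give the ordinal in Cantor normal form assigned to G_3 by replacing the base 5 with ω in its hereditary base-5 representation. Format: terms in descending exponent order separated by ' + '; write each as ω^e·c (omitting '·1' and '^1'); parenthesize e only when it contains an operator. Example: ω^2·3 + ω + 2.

base 2: 9 = 2^(2 + 1) + 1; at 3: 3^(3 + 1) + 1 = 82; next = 81
base 3: 81 = 3^(3 + 1); at 4: 4^(4 + 1) = 1024; next = 1023
base 4: 1023 = 3·4^4 + 3·4^3 + 3·4^2 + 3·4 + 3; at 5: 3·5^5 + 3·5^3 + 3·5^2 + 3·5 + 3 = 9843; next = 9842
base 5: 9842 = 3·5^5 + 3·5^3 + 3·5^2 + 3·5 + 2; at 6: 3·6^6 + 3·6^3 + 3·6^2 + 3·6 + 2 = 140744; next = 140743

ω^ω·3 + ω^3·3 + ω^2·3 + ω·3 + 2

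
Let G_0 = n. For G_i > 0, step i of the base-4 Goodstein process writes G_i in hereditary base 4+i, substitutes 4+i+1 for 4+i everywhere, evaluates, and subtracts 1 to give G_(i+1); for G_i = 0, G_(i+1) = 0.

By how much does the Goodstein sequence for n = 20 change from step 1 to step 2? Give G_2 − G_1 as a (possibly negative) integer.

10

step 0: 20 = 4^2 + 4; sub 5 for 4: 5^2 + 5; = 30; G_1 = 30−1 = 29
step 1: 29 = 5^2 + 4; sub 6 for 5: 6^2 + 4; = 40; G_2 = 40−1 = 39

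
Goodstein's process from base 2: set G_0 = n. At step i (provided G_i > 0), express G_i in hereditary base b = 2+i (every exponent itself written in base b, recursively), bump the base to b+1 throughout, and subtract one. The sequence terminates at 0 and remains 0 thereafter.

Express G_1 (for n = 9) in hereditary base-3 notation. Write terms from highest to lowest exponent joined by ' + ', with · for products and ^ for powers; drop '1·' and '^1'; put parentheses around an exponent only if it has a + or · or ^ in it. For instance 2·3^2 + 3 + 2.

3^(3 + 1)

G_0=9  [base 2] 2^(2 + 1) + 1  →[2↦3]→  3^(3 + 1) + 1 = 82  −1 ⇒ G_1=81
G_1=81  [base 3] 3^(3 + 1)  →[3↦4]→  4^(4 + 1) = 1024  −1 ⇒ G_2=1023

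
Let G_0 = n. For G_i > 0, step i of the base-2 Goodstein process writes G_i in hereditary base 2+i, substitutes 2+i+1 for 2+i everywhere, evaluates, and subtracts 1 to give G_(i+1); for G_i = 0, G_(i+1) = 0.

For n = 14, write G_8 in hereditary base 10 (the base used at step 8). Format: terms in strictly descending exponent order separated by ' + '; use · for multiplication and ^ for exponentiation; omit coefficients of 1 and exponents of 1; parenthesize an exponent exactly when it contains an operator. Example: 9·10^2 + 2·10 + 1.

10^(10 + 1) + 5·10^5 + 5·10^4 + 5·10^3 + 5·10^2 + 5·10 + 1

base 2: 14 = 2^(2 + 1) + 2^2 + 2; at 3: 3^(3 + 1) + 3^3 + 3 = 111; next = 110
base 3: 110 = 3^(3 + 1) + 3^3 + 2; at 4: 4^(4 + 1) + 4^4 + 2 = 1282; next = 1281
base 4: 1281 = 4^(4 + 1) + 4^4 + 1; at 5: 5^(5 + 1) + 5^5 + 1 = 18751; next = 18750
base 5: 18750 = 5^(5 + 1) + 5^5; at 6: 6^(6 + 1) + 6^6 = 326592; next = 326591
base 6: 326591 = 6^(6 + 1) + 5·6^5 + 5·6^4 + 5·6^3 + 5·6^2 + 5·6 + 5; at 7: 7^(7 + 1) + 5·7^5 + 5·7^4 + 5·7^3 + 5·7^2 + 5·7 + 5 = 5862841; next = 5862840
base 7: 5862840 = 7^(7 + 1) + 5·7^5 + 5·7^4 + 5·7^3 + 5·7^2 + 5·7 + 4; at 8: 8^(8 + 1) + 5·8^5 + 5·8^4 + 5·8^3 + 5·8^2 + 5·8 + 4 = 134404972; next = 134404971
base 8: 134404971 = 8^(8 + 1) + 5·8^5 + 5·8^4 + 5·8^3 + 5·8^2 + 5·8 + 3; at 9: 9^(9 + 1) + 5·9^5 + 5·9^4 + 5·9^3 + 5·9^2 + 5·9 + 3 = 3487116549; next = 3487116548
base 9: 3487116548 = 9^(9 + 1) + 5·9^5 + 5·9^4 + 5·9^3 + 5·9^2 + 5·9 + 2; at 10: 10^(10 + 1) + 5·10^5 + 5·10^4 + 5·10^3 + 5·10^2 + 5·10 + 2 = 100000555552; next = 100000555551
base 10: 100000555551 = 10^(10 + 1) + 5·10^5 + 5·10^4 + 5·10^3 + 5·10^2 + 5·10 + 1; at 11: 11^(11 + 1) + 5·11^5 + 5·11^4 + 5·11^3 + 5·11^2 + 5·11 + 1 = 3138429262497; next = 3138429262496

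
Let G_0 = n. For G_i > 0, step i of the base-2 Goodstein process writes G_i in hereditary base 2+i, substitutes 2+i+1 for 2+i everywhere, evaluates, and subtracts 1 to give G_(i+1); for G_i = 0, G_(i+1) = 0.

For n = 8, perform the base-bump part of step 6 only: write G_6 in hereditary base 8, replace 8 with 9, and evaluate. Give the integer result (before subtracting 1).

(0) 8|_2 = 2^(2 + 1) ↦ 3^(3 + 1)|_3 = 81 ⇒ 80
(1) 80|_3 = 2·3^3 + 2·3^2 + 2·3 + 2 ↦ 2·4^4 + 2·4^2 + 2·4 + 2|_4 = 554 ⇒ 553
(2) 553|_4 = 2·4^4 + 2·4^2 + 2·4 + 1 ↦ 2·5^5 + 2·5^2 + 2·5 + 1|_5 = 6311 ⇒ 6310
(3) 6310|_5 = 2·5^5 + 2·5^2 + 2·5 ↦ 2·6^6 + 2·6^2 + 2·6|_6 = 93396 ⇒ 93395
(4) 93395|_6 = 2·6^6 + 2·6^2 + 6 + 5 ↦ 2·7^7 + 2·7^2 + 7 + 5|_7 = 1647196 ⇒ 1647195
(5) 1647195|_7 = 2·7^7 + 2·7^2 + 7 + 4 ↦ 2·8^8 + 2·8^2 + 8 + 4|_8 = 33554572 ⇒ 33554571

774841152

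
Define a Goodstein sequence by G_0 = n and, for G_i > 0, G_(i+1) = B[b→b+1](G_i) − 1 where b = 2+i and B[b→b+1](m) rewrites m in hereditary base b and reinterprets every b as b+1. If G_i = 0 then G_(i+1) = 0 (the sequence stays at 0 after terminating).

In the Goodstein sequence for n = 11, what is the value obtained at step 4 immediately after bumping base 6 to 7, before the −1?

(0) 11|_2 = 2^(2 + 1) + 2 + 1 ↦ 3^(3 + 1) + 3 + 1|_3 = 85 ⇒ 84
(1) 84|_3 = 3^(3 + 1) + 3 ↦ 4^(4 + 1) + 4|_4 = 1028 ⇒ 1027
(2) 1027|_4 = 4^(4 + 1) + 3 ↦ 5^(5 + 1) + 3|_5 = 15628 ⇒ 15627
(3) 15627|_5 = 5^(5 + 1) + 2 ↦ 6^(6 + 1) + 2|_6 = 279938 ⇒ 279937
(4) 279937|_6 = 6^(6 + 1) + 1 ↦ 7^(7 + 1) + 1|_7 = 5764802 ⇒ 5764801

5764802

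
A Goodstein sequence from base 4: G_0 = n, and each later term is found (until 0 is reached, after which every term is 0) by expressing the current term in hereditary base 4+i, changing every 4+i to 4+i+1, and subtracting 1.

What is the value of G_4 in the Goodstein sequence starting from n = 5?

3

i=0: 5 = 4 + 1 (b=4); 4→5: 5 + 1 = 6; 6−1 = 5
i=1: 5 = 5 (b=5); 5→6: 6 = 6; 6−1 = 5
i=2: 5 = 5 (b=6); 6→7: 5 = 5; 5−1 = 4
i=3: 4 = 4 (b=7); 7→8: 4 = 4; 4−1 = 3
i=4: 3 = 3 (b=8); 8→9: 3 = 3; 3−1 = 2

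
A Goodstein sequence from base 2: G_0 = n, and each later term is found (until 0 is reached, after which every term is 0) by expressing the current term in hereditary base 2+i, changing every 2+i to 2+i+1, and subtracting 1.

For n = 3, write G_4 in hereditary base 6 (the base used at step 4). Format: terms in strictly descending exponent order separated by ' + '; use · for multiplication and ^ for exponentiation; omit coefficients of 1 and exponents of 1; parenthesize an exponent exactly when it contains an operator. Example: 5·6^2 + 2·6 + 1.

step 0: 3 = 2 + 1; sub 3 for 2: 3 + 1; = 4; G_1 = 4−1 = 3
step 1: 3 = 3; sub 4 for 3: 4; = 4; G_2 = 4−1 = 3
step 2: 3 = 3; sub 5 for 4: 3; = 3; G_3 = 3−1 = 2
step 3: 2 = 2; sub 6 for 5: 2; = 2; G_4 = 2−1 = 1
step 4: 1 = 1; sub 7 for 6: 1; = 1; G_5 = 1−1 = 0

1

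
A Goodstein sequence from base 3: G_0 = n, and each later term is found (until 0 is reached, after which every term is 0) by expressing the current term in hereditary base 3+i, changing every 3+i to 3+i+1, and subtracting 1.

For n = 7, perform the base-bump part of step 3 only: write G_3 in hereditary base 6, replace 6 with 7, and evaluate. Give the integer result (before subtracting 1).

10

(0) 7|_3 = 2·3 + 1 ↦ 2·4 + 1|_4 = 9 ⇒ 8
(1) 8|_4 = 2·4 ↦ 2·5|_5 = 10 ⇒ 9
(2) 9|_5 = 5 + 4 ↦ 6 + 4|_6 = 10 ⇒ 9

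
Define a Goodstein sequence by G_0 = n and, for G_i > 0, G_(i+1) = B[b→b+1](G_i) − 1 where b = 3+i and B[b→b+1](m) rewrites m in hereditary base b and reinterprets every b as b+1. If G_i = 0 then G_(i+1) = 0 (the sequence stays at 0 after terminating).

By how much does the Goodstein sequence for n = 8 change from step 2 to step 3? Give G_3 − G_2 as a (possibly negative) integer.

base 3: 8 = 2·3 + 2; at 4: 2·4 + 2 = 10; next = 9
base 4: 9 = 2·4 + 1; at 5: 2·5 + 1 = 11; next = 10
base 5: 10 = 2·5; at 6: 2·6 = 12; next = 11

1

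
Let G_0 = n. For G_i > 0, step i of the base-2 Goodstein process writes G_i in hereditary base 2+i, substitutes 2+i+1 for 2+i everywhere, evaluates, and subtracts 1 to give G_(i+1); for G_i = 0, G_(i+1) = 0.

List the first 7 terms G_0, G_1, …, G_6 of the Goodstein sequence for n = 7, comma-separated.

G_0 = 7. HB_2(7) = 2^2 + 2 + 1. Bump = 31. G_1 = 30.
G_1 = 30. HB_3(30) = 3^3 + 3. Bump = 260. G_2 = 259.
G_2 = 259. HB_4(259) = 4^4 + 3. Bump = 3128. G_3 = 3127.
G_3 = 3127. HB_5(3127) = 5^5 + 2. Bump = 46658. G_4 = 46657.
G_4 = 46657. HB_6(46657) = 6^6 + 1. Bump = 823544. G_5 = 823543.
G_5 = 823543. HB_7(823543) = 7^7. Bump = 16777216. G_6 = 16777215.

7, 30, 259, 3127, 46657, 823543, 16777215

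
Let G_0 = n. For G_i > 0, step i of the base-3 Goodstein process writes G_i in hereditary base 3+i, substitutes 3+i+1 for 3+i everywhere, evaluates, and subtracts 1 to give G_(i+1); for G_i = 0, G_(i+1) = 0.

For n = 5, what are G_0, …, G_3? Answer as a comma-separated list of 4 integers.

5, 5, 5, 5

base 3: 5 = 3 + 2; at 4: 4 + 2 = 6; next = 5
base 4: 5 = 4 + 1; at 5: 5 + 1 = 6; next = 5
base 5: 5 = 5; at 6: 6 = 6; next = 5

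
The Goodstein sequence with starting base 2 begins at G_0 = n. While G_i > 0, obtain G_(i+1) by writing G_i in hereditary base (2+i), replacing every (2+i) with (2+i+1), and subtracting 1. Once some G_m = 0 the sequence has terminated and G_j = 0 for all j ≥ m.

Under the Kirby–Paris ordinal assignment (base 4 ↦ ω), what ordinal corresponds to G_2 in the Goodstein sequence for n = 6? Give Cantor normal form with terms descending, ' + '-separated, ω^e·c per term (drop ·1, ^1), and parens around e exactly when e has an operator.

base 2: 6 = 2^2 + 2; at 3: 3^3 + 3 = 30; next = 29
base 3: 29 = 3^3 + 2; at 4: 4^4 + 2 = 258; next = 257

ω^ω + 1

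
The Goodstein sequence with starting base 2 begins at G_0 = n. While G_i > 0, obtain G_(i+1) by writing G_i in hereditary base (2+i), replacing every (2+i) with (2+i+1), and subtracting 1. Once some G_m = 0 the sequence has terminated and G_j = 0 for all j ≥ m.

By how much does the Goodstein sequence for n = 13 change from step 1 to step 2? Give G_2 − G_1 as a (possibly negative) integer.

1171

[0] 13 ≡ 2^(2 + 1) + 2^2 + 1 (base 2). Lift 3: 109. −1: 108.
[1] 108 ≡ 3^(3 + 1) + 3^3 (base 3). Lift 4: 1280. −1: 1279.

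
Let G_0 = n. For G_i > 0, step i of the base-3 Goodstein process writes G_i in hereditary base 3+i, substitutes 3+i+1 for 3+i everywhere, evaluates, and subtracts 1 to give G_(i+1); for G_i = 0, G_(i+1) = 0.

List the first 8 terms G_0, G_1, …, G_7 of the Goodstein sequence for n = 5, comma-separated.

G_0 = 5. HB_3(5) = 3 + 2. Bump = 6. G_1 = 5.
G_1 = 5. HB_4(5) = 4 + 1. Bump = 6. G_2 = 5.
G_2 = 5. HB_5(5) = 5. Bump = 6. G_3 = 5.
G_3 = 5. HB_6(5) = 5. Bump = 5. G_4 = 4.
G_4 = 4. HB_7(4) = 4. Bump = 4. G_5 = 3.
G_5 = 3. HB_8(3) = 3. Bump = 3. G_6 = 2.
G_6 = 2. HB_9(2) = 2. Bump = 2. G_7 = 1.

5, 5, 5, 5, 4, 3, 2, 1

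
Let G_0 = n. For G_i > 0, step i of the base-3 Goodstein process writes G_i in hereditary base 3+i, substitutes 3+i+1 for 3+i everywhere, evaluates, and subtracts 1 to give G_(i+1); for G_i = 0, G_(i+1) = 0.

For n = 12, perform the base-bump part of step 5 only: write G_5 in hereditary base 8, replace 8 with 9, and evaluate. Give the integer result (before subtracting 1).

G_0 = 12. HB_3(12) = 3^2 + 3. Bump = 20. G_1 = 19.
G_1 = 19. HB_4(19) = 4^2 + 3. Bump = 28. G_2 = 27.
G_2 = 27. HB_5(27) = 5^2 + 2. Bump = 38. G_3 = 37.
G_3 = 37. HB_6(37) = 6^2 + 1. Bump = 50. G_4 = 49.
G_4 = 49. HB_7(49) = 7^2. Bump = 64. G_5 = 63.
G_5 = 63. HB_8(63) = 7·8 + 7. Bump = 70. G_6 = 69.

70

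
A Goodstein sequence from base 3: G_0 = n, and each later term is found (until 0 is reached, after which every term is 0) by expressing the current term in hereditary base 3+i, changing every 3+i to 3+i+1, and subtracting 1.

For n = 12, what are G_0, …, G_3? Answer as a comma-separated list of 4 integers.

step 0: 12 = 3^2 + 3; sub 4 for 3: 4^2 + 4; = 20; G_1 = 20−1 = 19
step 1: 19 = 4^2 + 3; sub 5 for 4: 5^2 + 3; = 28; G_2 = 28−1 = 27
step 2: 27 = 5^2 + 2; sub 6 for 5: 6^2 + 2; = 38; G_3 = 38−1 = 37

12, 19, 27, 37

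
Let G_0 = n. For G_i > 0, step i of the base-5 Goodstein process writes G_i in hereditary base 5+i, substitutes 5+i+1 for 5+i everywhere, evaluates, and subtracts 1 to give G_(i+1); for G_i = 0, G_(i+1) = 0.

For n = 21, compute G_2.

G_0=21  [base 5] 4·5 + 1  →[5↦6]→  4·6 + 1 = 25  −1 ⇒ G_1=24
G_1=24  [base 6] 4·6  →[6↦7]→  4·7 = 28  −1 ⇒ G_2=27
G_2=27  [base 7] 3·7 + 6  →[7↦8]→  3·8 + 6 = 30  −1 ⇒ G_3=29

27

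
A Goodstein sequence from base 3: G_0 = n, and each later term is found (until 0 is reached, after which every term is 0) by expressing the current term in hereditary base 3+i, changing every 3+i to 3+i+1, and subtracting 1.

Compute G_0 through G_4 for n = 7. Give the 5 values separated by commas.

7, 8, 9, 9, 9

G_0=7  [base 3] 2·3 + 1  →[3↦4]→  2·4 + 1 = 9  −1 ⇒ G_1=8
G_1=8  [base 4] 2·4  →[4↦5]→  2·5 = 10  −1 ⇒ G_2=9
G_2=9  [base 5] 5 + 4  →[5↦6]→  6 + 4 = 10  −1 ⇒ G_3=9
G_3=9  [base 6] 6 + 3  →[6↦7]→  7 + 3 = 10  −1 ⇒ G_4=9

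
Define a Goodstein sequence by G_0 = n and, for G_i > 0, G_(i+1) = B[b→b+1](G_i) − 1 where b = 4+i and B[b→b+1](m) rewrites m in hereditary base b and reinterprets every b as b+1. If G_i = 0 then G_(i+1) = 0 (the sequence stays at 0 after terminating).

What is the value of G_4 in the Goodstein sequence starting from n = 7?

7

G_0=7  [base 4] 4 + 3  →[4↦5]→  5 + 3 = 8  −1 ⇒ G_1=7
G_1=7  [base 5] 5 + 2  →[5↦6]→  6 + 2 = 8  −1 ⇒ G_2=7
G_2=7  [base 6] 6 + 1  →[6↦7]→  7 + 1 = 8  −1 ⇒ G_3=7
G_3=7  [base 7] 7  →[7↦8]→  8 = 8  −1 ⇒ G_4=7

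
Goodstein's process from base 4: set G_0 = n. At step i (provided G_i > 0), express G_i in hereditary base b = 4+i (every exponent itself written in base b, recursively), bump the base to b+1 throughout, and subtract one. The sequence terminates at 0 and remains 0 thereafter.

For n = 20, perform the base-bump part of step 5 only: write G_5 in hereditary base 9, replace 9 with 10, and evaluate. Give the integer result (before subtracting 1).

100

i=0: 20 = 4^2 + 4 (b=4); 4→5: 5^2 + 5 = 30; 30−1 = 29
i=1: 29 = 5^2 + 4 (b=5); 5→6: 6^2 + 4 = 40; 40−1 = 39
i=2: 39 = 6^2 + 3 (b=6); 6→7: 7^2 + 3 = 52; 52−1 = 51
i=3: 51 = 7^2 + 2 (b=7); 7→8: 8^2 + 2 = 66; 66−1 = 65
i=4: 65 = 8^2 + 1 (b=8); 8→9: 9^2 + 1 = 82; 82−1 = 81
i=5: 81 = 9^2 (b=9); 9→10: 10^2 = 100; 100−1 = 99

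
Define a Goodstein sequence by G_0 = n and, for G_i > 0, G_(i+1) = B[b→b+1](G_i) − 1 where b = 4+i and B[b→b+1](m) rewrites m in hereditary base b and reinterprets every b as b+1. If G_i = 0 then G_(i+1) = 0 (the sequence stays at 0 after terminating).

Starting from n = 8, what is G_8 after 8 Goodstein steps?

[0] 8 ≡ 2·4 (base 4). Lift 5: 10. −1: 9.
[1] 9 ≡ 5 + 4 (base 5). Lift 6: 10. −1: 9.
[2] 9 ≡ 6 + 3 (base 6). Lift 7: 10. −1: 9.
[3] 9 ≡ 7 + 2 (base 7). Lift 8: 10. −1: 9.
[4] 9 ≡ 8 + 1 (base 8). Lift 9: 10. −1: 9.
[5] 9 ≡ 9 (base 9). Lift 10: 10. −1: 9.
[6] 9 ≡ 9 (base 10). Lift 11: 9. −1: 8.
[7] 8 ≡ 8 (base 11). Lift 12: 8. −1: 7.

7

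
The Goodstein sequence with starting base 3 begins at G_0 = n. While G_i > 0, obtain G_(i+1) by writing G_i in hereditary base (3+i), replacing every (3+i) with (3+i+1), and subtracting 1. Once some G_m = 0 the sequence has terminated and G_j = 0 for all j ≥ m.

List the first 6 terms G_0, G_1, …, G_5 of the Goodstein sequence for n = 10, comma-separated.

10, 16, 24, 27, 30, 33

step 0: 10 = 3^2 + 1; sub 4 for 3: 4^2 + 1; = 17; G_1 = 17−1 = 16
step 1: 16 = 4^2; sub 5 for 4: 5^2; = 25; G_2 = 25−1 = 24
step 2: 24 = 4·5 + 4; sub 6 for 5: 4·6 + 4; = 28; G_3 = 28−1 = 27
step 3: 27 = 4·6 + 3; sub 7 for 6: 4·7 + 3; = 31; G_4 = 31−1 = 30
step 4: 30 = 4·7 + 2; sub 8 for 7: 4·8 + 2; = 34; G_5 = 34−1 = 33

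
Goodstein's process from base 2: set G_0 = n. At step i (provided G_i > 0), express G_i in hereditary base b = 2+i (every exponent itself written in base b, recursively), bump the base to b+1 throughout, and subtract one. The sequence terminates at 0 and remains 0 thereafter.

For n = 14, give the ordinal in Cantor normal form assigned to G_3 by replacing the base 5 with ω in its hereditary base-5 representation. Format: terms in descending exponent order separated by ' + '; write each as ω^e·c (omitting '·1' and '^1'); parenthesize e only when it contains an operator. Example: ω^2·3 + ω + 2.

ω^(ω + 1) + ω^ω

step 0: 14 = 2^(2 + 1) + 2^2 + 2; sub 3 for 2: 3^(3 + 1) + 3^3 + 3; = 111; G_1 = 111−1 = 110
step 1: 110 = 3^(3 + 1) + 3^3 + 2; sub 4 for 3: 4^(4 + 1) + 4^4 + 2; = 1282; G_2 = 1282−1 = 1281
step 2: 1281 = 4^(4 + 1) + 4^4 + 1; sub 5 for 4: 5^(5 + 1) + 5^5 + 1; = 18751; G_3 = 18751−1 = 18750
step 3: 18750 = 5^(5 + 1) + 5^5; sub 6 for 5: 6^(6 + 1) + 6^6; = 326592; G_4 = 326592−1 = 326591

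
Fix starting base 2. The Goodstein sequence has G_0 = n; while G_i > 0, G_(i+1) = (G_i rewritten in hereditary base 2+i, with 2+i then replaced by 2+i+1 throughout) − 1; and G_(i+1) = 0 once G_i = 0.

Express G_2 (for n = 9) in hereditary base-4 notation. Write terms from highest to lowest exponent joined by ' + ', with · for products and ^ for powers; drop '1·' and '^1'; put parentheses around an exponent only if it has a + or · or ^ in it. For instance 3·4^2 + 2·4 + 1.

[0] 9 ≡ 2^(2 + 1) + 1 (base 2). Lift 3: 82. −1: 81.
[1] 81 ≡ 3^(3 + 1) (base 3). Lift 4: 1024. −1: 1023.
[2] 1023 ≡ 3·4^4 + 3·4^3 + 3·4^2 + 3·4 + 3 (base 4). Lift 5: 9843. −1: 9842.

3·4^4 + 3·4^3 + 3·4^2 + 3·4 + 3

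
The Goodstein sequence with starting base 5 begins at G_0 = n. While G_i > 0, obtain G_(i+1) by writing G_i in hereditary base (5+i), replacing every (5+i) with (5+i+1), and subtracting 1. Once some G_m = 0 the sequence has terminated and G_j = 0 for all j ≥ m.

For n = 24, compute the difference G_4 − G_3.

G_0=24  [base 5] 4·5 + 4  →[5↦6]→  4·6 + 4 = 28  −1 ⇒ G_1=27
G_1=27  [base 6] 4·6 + 3  →[6↦7]→  4·7 + 3 = 31  −1 ⇒ G_2=30
G_2=30  [base 7] 4·7 + 2  →[7↦8]→  4·8 + 2 = 34  −1 ⇒ G_3=33
G_3=33  [base 8] 4·8 + 1  →[8↦9]→  4·9 + 1 = 37  −1 ⇒ G_4=36

3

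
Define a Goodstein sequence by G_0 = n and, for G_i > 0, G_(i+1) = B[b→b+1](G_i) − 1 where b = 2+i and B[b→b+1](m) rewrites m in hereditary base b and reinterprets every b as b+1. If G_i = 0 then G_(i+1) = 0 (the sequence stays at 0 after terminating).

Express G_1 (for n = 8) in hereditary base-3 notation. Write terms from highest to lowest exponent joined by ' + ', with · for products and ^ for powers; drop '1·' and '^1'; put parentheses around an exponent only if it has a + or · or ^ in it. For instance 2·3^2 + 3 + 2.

2·3^3 + 2·3^2 + 2·3 + 2

i=0: 8 = 2^(2 + 1) (b=2); 2→3: 3^(3 + 1) = 81; 81−1 = 80
i=1: 80 = 2·3^3 + 2·3^2 + 2·3 + 2 (b=3); 3→4: 2·4^4 + 2·4^2 + 2·4 + 2 = 554; 554−1 = 553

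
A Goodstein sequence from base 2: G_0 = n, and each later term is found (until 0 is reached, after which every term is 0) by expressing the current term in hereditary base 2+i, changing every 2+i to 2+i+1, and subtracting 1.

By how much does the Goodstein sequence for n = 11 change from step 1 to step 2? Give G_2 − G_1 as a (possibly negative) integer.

G_0 = 11. HB_2(11) = 2^(2 + 1) + 2 + 1. Bump = 85. G_1 = 84.
G_1 = 84. HB_3(84) = 3^(3 + 1) + 3. Bump = 1028. G_2 = 1027.

943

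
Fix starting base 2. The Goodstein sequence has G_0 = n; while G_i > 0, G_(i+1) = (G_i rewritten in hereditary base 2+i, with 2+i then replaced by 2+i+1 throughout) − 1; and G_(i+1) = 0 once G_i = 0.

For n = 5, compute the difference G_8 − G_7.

5 —HB2→ 2^2 + 1 —bump→ 3^3 + 1 = 28 —(−1)→ 27
27 —HB3→ 3^3 —bump→ 4^4 = 256 —(−1)→ 255
255 —HB4→ 3·4^3 + 3·4^2 + 3·4 + 3 —bump→ 3·5^3 + 3·5^2 + 3·5 + 3 = 468 —(−1)→ 467
467 —HB5→ 3·5^3 + 3·5^2 + 3·5 + 2 —bump→ 3·6^3 + 3·6^2 + 3·6 + 2 = 776 —(−1)→ 775
775 —HB6→ 3·6^3 + 3·6^2 + 3·6 + 1 —bump→ 3·7^3 + 3·7^2 + 3·7 + 1 = 1198 —(−1)→ 1197
1197 —HB7→ 3·7^3 + 3·7^2 + 3·7 —bump→ 3·8^3 + 3·8^2 + 3·8 = 1752 —(−1)→ 1751
1751 —HB8→ 3·8^3 + 3·8^2 + 2·8 + 7 —bump→ 3·9^3 + 3·9^2 + 2·9 + 7 = 2455 —(−1)→ 2454
2454 —HB9→ 3·9^3 + 3·9^2 + 2·9 + 6 —bump→ 3·10^3 + 3·10^2 + 2·10 + 6 = 3326 —(−1)→ 3325

871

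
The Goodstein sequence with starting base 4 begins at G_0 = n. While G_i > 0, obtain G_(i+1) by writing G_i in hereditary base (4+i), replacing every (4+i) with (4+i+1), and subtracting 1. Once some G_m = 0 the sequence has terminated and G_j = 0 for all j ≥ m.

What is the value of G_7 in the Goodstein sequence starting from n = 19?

81

19 —HB4→ 4^2 + 3 —bump→ 5^2 + 3 = 28 —(−1)→ 27
27 —HB5→ 5^2 + 2 —bump→ 6^2 + 2 = 38 —(−1)→ 37
37 —HB6→ 6^2 + 1 —bump→ 7^2 + 1 = 50 —(−1)→ 49
49 —HB7→ 7^2 —bump→ 8^2 = 64 —(−1)→ 63
63 —HB8→ 7·8 + 7 —bump→ 7·9 + 7 = 70 —(−1)→ 69
69 —HB9→ 7·9 + 6 —bump→ 7·10 + 6 = 76 —(−1)→ 75
75 —HB10→ 7·10 + 5 —bump→ 7·11 + 5 = 82 —(−1)→ 81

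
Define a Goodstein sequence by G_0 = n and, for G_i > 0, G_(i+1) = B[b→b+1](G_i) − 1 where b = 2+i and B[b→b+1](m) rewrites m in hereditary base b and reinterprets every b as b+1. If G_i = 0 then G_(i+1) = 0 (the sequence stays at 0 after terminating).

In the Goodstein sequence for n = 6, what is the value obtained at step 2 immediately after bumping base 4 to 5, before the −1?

3126

G_0=6  [base 2] 2^2 + 2  →[2↦3]→  3^3 + 3 = 30  −1 ⇒ G_1=29
G_1=29  [base 3] 3^3 + 2  →[3↦4]→  4^4 + 2 = 258  −1 ⇒ G_2=257
G_2=257  [base 4] 4^4 + 1  →[4↦5]→  5^5 + 1 = 3126  −1 ⇒ G_3=3125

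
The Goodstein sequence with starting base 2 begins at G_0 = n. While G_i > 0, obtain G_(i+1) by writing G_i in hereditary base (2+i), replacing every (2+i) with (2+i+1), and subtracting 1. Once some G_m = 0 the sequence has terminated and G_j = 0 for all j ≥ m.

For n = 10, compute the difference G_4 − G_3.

(0) 10|_2 = 2^(2 + 1) + 2 ↦ 3^(3 + 1) + 3|_3 = 84 ⇒ 83
(1) 83|_3 = 3^(3 + 1) + 2 ↦ 4^(4 + 1) + 2|_4 = 1026 ⇒ 1025
(2) 1025|_4 = 4^(4 + 1) + 1 ↦ 5^(5 + 1) + 1|_5 = 15626 ⇒ 15625
(3) 15625|_5 = 5^(5 + 1) ↦ 6^(6 + 1)|_6 = 279936 ⇒ 279935

264310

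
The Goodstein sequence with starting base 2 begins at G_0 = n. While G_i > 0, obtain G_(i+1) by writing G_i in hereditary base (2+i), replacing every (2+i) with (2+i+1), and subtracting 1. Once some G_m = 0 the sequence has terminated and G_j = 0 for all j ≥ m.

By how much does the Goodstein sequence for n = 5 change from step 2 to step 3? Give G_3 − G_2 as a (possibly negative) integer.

212

[0] 5 ≡ 2^2 + 1 (base 2). Lift 3: 28. −1: 27.
[1] 27 ≡ 3^3 (base 3). Lift 4: 256. −1: 255.
[2] 255 ≡ 3·4^3 + 3·4^2 + 3·4 + 3 (base 4). Lift 5: 468. −1: 467.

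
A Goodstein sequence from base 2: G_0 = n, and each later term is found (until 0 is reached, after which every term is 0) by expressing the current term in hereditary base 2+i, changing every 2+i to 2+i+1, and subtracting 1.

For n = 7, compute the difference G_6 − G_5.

15953672

i=0: 7 = 2^2 + 2 + 1 (b=2); 2→3: 3^3 + 3 + 1 = 31; 31−1 = 30
i=1: 30 = 3^3 + 3 (b=3); 3→4: 4^4 + 4 = 260; 260−1 = 259
i=2: 259 = 4^4 + 3 (b=4); 4→5: 5^5 + 3 = 3128; 3128−1 = 3127
i=3: 3127 = 5^5 + 2 (b=5); 5→6: 6^6 + 2 = 46658; 46658−1 = 46657
i=4: 46657 = 6^6 + 1 (b=6); 6→7: 7^7 + 1 = 823544; 823544−1 = 823543
i=5: 823543 = 7^7 (b=7); 7→8: 8^8 = 16777216; 16777216−1 = 16777215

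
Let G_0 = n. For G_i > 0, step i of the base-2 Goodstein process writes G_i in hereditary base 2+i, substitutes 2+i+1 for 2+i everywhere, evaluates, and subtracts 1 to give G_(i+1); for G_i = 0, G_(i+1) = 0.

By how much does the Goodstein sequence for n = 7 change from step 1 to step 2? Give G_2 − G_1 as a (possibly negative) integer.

base 2: 7 = 2^2 + 2 + 1; at 3: 3^3 + 3 + 1 = 31; next = 30
base 3: 30 = 3^3 + 3; at 4: 4^4 + 4 = 260; next = 259

229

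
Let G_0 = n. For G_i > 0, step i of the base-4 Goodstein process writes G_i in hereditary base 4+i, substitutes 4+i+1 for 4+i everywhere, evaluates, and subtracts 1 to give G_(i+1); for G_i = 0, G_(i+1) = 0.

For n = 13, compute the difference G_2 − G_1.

i=0: 13 = 3·4 + 1 (b=4); 4→5: 3·5 + 1 = 16; 16−1 = 15
i=1: 15 = 3·5 (b=5); 5→6: 3·6 = 18; 18−1 = 17

2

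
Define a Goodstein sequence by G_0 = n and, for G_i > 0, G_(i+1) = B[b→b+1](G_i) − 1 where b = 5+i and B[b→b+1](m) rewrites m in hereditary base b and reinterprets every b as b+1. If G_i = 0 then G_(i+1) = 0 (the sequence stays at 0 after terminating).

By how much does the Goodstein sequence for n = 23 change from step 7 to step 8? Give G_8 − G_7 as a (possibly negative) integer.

2

i=0: 23 = 4·5 + 3 (b=5); 5→6: 4·6 + 3 = 27; 27−1 = 26
i=1: 26 = 4·6 + 2 (b=6); 6→7: 4·7 + 2 = 30; 30−1 = 29
i=2: 29 = 4·7 + 1 (b=7); 7→8: 4·8 + 1 = 33; 33−1 = 32
i=3: 32 = 4·8 (b=8); 8→9: 4·9 = 36; 36−1 = 35
i=4: 35 = 3·9 + 8 (b=9); 9→10: 3·10 + 8 = 38; 38−1 = 37
i=5: 37 = 3·10 + 7 (b=10); 10→11: 3·11 + 7 = 40; 40−1 = 39
i=6: 39 = 3·11 + 6 (b=11); 11→12: 3·12 + 6 = 42; 42−1 = 41
i=7: 41 = 3·12 + 5 (b=12); 12→13: 3·13 + 5 = 44; 44−1 = 43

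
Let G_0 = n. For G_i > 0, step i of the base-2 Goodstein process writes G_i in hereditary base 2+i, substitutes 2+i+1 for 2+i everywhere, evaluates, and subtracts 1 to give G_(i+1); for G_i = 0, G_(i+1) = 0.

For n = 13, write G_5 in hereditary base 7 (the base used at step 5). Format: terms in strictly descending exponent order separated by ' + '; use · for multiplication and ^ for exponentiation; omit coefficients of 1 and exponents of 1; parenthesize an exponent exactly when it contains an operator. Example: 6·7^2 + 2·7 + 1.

13 —HB2→ 2^(2 + 1) + 2^2 + 1 —bump→ 3^(3 + 1) + 3^3 + 1 = 109 —(−1)→ 108
108 —HB3→ 3^(3 + 1) + 3^3 —bump→ 4^(4 + 1) + 4^4 = 1280 —(−1)→ 1279
1279 —HB4→ 4^(4 + 1) + 3·4^3 + 3·4^2 + 3·4 + 3 —bump→ 5^(5 + 1) + 3·5^3 + 3·5^2 + 3·5 + 3 = 16093 —(−1)→ 16092
16092 —HB5→ 5^(5 + 1) + 3·5^3 + 3·5^2 + 3·5 + 2 —bump→ 6^(6 + 1) + 3·6^3 + 3·6^2 + 3·6 + 2 = 280712 —(−1)→ 280711
280711 —HB6→ 6^(6 + 1) + 3·6^3 + 3·6^2 + 3·6 + 1 —bump→ 7^(7 + 1) + 3·7^3 + 3·7^2 + 3·7 + 1 = 5765999 —(−1)→ 5765998
5765998 —HB7→ 7^(7 + 1) + 3·7^3 + 3·7^2 + 3·7 —bump→ 8^(8 + 1) + 3·8^3 + 3·8^2 + 3·8 = 134219480 —(−1)→ 134219479

7^(7 + 1) + 3·7^3 + 3·7^2 + 3·7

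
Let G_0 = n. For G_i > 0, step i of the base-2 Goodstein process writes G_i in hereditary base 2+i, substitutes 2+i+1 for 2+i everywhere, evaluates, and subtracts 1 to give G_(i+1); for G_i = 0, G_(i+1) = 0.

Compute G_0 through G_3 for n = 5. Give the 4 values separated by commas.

5, 27, 255, 467

(0) 5|_2 = 2^2 + 1 ↦ 3^3 + 1|_3 = 28 ⇒ 27
(1) 27|_3 = 3^3 ↦ 4^4|_4 = 256 ⇒ 255
(2) 255|_4 = 3·4^3 + 3·4^2 + 3·4 + 3 ↦ 3·5^3 + 3·5^2 + 3·5 + 3|_5 = 468 ⇒ 467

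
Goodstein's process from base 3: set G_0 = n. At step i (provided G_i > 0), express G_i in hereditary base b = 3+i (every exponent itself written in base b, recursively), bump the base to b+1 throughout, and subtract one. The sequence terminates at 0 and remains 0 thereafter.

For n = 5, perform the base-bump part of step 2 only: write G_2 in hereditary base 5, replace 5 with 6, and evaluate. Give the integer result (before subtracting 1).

i=0: 5 = 3 + 2 (b=3); 3→4: 4 + 2 = 6; 6−1 = 5
i=1: 5 = 4 + 1 (b=4); 4→5: 5 + 1 = 6; 6−1 = 5
i=2: 5 = 5 (b=5); 5→6: 6 = 6; 6−1 = 5

6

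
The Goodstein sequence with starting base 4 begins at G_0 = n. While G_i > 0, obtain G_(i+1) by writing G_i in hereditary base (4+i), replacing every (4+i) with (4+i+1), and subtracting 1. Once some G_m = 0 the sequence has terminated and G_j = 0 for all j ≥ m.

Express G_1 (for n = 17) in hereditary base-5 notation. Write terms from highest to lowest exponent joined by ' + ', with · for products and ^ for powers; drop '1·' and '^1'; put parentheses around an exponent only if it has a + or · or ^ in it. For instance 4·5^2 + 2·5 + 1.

5^2

G_0=17  [base 4] 4^2 + 1  →[4↦5]→  5^2 + 1 = 26  −1 ⇒ G_1=25
G_1=25  [base 5] 5^2  →[5↦6]→  6^2 = 36  −1 ⇒ G_2=35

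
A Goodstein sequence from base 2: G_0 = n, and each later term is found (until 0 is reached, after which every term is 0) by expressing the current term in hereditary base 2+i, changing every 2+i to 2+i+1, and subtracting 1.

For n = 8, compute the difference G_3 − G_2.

[0] 8 ≡ 2^(2 + 1) (base 2). Lift 3: 81. −1: 80.
[1] 80 ≡ 2·3^3 + 2·3^2 + 2·3 + 2 (base 3). Lift 4: 554. −1: 553.
[2] 553 ≡ 2·4^4 + 2·4^2 + 2·4 + 1 (base 4). Lift 5: 6311. −1: 6310.

5757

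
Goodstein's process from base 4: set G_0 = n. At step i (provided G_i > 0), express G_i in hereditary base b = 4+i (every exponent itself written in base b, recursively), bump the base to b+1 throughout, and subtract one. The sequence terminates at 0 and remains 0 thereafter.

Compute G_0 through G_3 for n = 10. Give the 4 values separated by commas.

G_0=10  [base 4] 2·4 + 2  →[4↦5]→  2·5 + 2 = 12  −1 ⇒ G_1=11
G_1=11  [base 5] 2·5 + 1  →[5↦6]→  2·6 + 1 = 13  −1 ⇒ G_2=12
G_2=12  [base 6] 2·6  →[6↦7]→  2·7 = 14  −1 ⇒ G_3=13

10, 11, 12, 13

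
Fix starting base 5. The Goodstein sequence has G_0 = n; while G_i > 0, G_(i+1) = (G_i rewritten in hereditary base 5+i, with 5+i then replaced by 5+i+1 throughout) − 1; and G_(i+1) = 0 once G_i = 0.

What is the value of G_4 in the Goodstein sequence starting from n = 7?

step 0: 7 = 5 + 2; sub 6 for 5: 6 + 2; = 8; G_1 = 8−1 = 7
step 1: 7 = 6 + 1; sub 7 for 6: 7 + 1; = 8; G_2 = 8−1 = 7
step 2: 7 = 7; sub 8 for 7: 8; = 8; G_3 = 8−1 = 7
step 3: 7 = 7; sub 9 for 8: 7; = 7; G_4 = 7−1 = 6
step 4: 6 = 6; sub 10 for 9: 6; = 6; G_5 = 6−1 = 5

6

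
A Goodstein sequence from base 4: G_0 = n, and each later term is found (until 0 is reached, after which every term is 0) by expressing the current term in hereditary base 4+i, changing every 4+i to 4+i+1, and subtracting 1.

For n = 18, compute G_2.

36

step 0: 18 = 4^2 + 2; sub 5 for 4: 5^2 + 2; = 27; G_1 = 27−1 = 26
step 1: 26 = 5^2 + 1; sub 6 for 5: 6^2 + 1; = 37; G_2 = 37−1 = 36
step 2: 36 = 6^2; sub 7 for 6: 7^2; = 49; G_3 = 49−1 = 48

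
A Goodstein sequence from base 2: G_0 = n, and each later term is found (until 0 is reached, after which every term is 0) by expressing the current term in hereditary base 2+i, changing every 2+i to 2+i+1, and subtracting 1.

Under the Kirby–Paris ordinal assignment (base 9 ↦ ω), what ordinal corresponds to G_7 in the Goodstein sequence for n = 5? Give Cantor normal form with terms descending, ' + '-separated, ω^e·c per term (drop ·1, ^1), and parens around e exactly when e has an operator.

step 0: 5 = 2^2 + 1; sub 3 for 2: 3^3 + 1; = 28; G_1 = 28−1 = 27
step 1: 27 = 3^3; sub 4 for 3: 4^4; = 256; G_2 = 256−1 = 255
step 2: 255 = 3·4^3 + 3·4^2 + 3·4 + 3; sub 5 for 4: 3·5^3 + 3·5^2 + 3·5 + 3; = 468; G_3 = 468−1 = 467
step 3: 467 = 3·5^3 + 3·5^2 + 3·5 + 2; sub 6 for 5: 3·6^3 + 3·6^2 + 3·6 + 2; = 776; G_4 = 776−1 = 775
step 4: 775 = 3·6^3 + 3·6^2 + 3·6 + 1; sub 7 for 6: 3·7^3 + 3·7^2 + 3·7 + 1; = 1198; G_5 = 1198−1 = 1197
step 5: 1197 = 3·7^3 + 3·7^2 + 3·7; sub 8 for 7: 3·8^3 + 3·8^2 + 3·8; = 1752; G_6 = 1752−1 = 1751
step 6: 1751 = 3·8^3 + 3·8^2 + 2·8 + 7; sub 9 for 8: 3·9^3 + 3·9^2 + 2·9 + 7; = 2455; G_7 = 2455−1 = 2454
step 7: 2454 = 3·9^3 + 3·9^2 + 2·9 + 6; sub 10 for 9: 3·10^3 + 3·10^2 + 2·10 + 6; = 3326; G_8 = 3326−1 = 3325

ω^3·3 + ω^2·3 + ω·2 + 6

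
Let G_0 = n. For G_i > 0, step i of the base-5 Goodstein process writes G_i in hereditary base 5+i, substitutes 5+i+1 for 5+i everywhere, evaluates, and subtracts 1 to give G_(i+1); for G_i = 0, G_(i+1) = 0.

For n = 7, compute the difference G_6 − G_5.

-1

[0] 7 ≡ 5 + 2 (base 5). Lift 6: 8. −1: 7.
[1] 7 ≡ 6 + 1 (base 6). Lift 7: 8. −1: 7.
[2] 7 ≡ 7 (base 7). Lift 8: 8. −1: 7.
[3] 7 ≡ 7 (base 8). Lift 9: 7. −1: 6.
[4] 6 ≡ 6 (base 9). Lift 10: 6. −1: 5.
[5] 5 ≡ 5 (base 10). Lift 11: 5. −1: 4.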